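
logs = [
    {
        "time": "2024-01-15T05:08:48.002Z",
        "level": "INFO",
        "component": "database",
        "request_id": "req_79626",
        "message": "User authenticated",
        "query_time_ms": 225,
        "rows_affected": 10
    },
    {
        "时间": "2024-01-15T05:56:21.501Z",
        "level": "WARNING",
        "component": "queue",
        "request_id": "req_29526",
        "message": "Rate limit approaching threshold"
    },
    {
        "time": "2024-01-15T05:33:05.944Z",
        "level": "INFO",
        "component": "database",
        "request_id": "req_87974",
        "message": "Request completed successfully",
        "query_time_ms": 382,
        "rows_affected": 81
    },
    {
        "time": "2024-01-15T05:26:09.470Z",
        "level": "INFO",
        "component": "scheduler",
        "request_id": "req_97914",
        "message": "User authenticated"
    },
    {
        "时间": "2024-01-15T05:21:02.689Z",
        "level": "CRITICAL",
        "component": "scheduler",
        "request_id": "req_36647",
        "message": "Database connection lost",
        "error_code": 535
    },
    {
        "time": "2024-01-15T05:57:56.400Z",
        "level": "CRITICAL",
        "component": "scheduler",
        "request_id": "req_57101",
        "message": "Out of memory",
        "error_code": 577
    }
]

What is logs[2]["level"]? "INFO"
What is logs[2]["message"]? "Request completed successfully"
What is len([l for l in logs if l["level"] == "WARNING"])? 1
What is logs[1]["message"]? "Rate limit approaching threshold"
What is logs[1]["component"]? "queue"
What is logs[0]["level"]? "INFO"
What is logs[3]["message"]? "User authenticated"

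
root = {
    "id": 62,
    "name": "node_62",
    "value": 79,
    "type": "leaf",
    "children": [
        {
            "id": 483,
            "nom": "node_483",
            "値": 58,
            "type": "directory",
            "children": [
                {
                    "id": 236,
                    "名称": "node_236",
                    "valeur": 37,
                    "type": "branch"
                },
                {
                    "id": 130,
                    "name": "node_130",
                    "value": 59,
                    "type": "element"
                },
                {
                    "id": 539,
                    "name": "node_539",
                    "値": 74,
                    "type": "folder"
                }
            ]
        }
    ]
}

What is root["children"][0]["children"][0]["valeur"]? 37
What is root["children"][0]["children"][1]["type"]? "element"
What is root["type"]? "leaf"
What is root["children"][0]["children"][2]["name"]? "node_539"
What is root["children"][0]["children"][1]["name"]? "node_130"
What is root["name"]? "node_62"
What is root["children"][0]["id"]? 483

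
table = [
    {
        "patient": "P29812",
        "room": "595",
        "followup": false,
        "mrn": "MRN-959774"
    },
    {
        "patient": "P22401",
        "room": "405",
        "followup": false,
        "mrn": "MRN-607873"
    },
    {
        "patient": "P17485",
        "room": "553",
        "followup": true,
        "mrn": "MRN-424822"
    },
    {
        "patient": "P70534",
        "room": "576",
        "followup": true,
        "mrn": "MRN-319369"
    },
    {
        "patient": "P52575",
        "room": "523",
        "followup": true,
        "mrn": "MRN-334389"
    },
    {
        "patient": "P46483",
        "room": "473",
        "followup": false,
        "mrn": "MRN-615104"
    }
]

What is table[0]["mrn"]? "MRN-959774"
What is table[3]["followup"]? True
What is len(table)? 6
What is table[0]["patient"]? "P29812"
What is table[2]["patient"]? "P17485"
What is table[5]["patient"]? "P46483"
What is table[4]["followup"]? True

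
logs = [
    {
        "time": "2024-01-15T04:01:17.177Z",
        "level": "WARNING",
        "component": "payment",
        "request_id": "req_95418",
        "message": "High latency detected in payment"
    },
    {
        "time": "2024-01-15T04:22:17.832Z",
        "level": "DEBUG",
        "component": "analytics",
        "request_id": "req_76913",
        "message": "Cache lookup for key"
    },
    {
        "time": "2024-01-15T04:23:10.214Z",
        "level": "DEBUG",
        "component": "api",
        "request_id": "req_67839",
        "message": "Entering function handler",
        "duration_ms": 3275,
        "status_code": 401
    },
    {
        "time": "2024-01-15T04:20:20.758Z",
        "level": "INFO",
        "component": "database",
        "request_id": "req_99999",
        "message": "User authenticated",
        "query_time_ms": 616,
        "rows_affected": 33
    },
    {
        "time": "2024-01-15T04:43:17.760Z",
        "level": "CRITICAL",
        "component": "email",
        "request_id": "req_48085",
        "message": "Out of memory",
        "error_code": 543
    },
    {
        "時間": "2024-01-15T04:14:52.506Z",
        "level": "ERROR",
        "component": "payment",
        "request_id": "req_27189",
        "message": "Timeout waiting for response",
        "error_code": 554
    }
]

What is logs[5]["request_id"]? "req_27189"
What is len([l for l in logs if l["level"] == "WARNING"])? 1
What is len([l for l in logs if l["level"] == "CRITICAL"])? 1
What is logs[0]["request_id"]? "req_95418"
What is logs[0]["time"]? "2024-01-15T04:01:17.177Z"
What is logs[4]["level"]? "CRITICAL"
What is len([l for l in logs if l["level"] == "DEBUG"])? 2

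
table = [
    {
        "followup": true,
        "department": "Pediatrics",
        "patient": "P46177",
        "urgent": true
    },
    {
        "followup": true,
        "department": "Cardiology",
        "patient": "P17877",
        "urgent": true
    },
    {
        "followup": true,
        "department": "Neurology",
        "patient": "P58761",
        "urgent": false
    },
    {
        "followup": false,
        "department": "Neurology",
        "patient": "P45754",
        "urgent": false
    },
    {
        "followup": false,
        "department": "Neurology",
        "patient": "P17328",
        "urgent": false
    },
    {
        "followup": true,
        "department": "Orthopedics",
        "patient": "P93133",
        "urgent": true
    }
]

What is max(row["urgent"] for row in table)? True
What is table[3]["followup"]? False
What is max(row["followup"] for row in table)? True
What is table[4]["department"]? "Neurology"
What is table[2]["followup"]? True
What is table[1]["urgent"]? True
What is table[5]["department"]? "Orthopedics"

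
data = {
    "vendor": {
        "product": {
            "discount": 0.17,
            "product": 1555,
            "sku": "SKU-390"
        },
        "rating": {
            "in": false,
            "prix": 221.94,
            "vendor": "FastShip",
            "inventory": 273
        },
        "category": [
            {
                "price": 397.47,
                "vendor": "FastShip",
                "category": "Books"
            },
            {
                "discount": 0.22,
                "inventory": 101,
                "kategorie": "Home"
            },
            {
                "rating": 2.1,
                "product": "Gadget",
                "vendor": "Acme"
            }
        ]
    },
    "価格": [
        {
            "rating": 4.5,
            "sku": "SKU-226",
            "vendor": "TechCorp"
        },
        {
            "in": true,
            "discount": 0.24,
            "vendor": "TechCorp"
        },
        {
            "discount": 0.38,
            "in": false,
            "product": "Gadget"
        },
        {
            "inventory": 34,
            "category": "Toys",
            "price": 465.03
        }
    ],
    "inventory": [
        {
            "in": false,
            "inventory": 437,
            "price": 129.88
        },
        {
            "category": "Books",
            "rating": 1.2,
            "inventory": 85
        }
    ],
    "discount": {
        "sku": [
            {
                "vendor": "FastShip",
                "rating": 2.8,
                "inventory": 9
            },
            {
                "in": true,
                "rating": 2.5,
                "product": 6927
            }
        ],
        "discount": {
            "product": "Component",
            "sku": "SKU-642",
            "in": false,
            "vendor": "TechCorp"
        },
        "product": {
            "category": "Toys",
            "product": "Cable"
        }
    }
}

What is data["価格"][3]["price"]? 465.03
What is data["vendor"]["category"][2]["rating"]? 2.1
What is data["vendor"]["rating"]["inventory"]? 273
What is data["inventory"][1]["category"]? "Books"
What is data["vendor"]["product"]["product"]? 1555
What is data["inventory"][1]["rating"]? 1.2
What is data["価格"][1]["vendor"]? "TechCorp"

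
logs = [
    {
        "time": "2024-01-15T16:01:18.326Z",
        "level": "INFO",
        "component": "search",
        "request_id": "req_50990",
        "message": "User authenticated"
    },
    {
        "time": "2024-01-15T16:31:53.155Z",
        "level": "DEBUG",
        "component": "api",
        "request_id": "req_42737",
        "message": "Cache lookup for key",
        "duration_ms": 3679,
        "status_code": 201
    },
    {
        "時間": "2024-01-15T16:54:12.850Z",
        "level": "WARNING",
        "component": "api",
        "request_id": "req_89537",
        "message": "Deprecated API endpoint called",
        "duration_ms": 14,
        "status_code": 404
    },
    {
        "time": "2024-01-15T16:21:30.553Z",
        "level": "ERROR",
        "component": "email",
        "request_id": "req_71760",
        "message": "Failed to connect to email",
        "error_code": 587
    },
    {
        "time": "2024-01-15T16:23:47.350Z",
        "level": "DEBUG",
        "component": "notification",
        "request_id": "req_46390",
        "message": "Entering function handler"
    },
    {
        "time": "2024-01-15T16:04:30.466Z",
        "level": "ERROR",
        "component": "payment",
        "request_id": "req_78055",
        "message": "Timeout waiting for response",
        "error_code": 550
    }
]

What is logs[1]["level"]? "DEBUG"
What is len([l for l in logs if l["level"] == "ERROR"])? 2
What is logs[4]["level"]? "DEBUG"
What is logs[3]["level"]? "ERROR"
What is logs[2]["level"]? "WARNING"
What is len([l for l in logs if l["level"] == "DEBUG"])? 2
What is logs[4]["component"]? "notification"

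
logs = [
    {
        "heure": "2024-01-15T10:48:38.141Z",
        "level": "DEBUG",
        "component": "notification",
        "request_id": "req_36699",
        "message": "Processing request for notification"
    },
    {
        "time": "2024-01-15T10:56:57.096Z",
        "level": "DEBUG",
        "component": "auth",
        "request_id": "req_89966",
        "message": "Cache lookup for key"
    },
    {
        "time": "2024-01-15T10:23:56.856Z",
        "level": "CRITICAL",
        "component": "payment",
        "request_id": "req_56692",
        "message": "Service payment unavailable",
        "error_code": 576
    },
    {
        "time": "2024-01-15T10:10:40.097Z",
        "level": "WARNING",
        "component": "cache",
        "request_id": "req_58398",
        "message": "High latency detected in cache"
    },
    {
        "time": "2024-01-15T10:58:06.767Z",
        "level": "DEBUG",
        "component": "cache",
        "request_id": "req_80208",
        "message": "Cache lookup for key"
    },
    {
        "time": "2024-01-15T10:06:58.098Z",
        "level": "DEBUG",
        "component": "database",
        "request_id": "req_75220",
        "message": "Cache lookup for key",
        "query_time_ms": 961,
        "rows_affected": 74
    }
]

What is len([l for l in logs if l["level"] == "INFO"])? 0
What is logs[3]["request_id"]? "req_58398"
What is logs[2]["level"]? "CRITICAL"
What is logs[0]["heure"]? "2024-01-15T10:48:38.141Z"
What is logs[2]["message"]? "Service payment unavailable"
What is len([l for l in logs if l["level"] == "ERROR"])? 0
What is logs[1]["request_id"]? "req_89966"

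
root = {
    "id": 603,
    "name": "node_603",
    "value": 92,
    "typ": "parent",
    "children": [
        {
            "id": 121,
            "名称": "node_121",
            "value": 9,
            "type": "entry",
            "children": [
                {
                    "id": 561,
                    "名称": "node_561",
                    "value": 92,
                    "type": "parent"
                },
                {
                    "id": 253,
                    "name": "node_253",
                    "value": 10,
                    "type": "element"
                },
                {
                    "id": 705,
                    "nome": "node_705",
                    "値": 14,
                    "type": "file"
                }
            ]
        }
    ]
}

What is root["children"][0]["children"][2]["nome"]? "node_705"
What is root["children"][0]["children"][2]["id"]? 705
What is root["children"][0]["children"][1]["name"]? "node_253"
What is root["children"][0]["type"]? "entry"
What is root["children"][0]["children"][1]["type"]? "element"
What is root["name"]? "node_603"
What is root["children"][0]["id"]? 121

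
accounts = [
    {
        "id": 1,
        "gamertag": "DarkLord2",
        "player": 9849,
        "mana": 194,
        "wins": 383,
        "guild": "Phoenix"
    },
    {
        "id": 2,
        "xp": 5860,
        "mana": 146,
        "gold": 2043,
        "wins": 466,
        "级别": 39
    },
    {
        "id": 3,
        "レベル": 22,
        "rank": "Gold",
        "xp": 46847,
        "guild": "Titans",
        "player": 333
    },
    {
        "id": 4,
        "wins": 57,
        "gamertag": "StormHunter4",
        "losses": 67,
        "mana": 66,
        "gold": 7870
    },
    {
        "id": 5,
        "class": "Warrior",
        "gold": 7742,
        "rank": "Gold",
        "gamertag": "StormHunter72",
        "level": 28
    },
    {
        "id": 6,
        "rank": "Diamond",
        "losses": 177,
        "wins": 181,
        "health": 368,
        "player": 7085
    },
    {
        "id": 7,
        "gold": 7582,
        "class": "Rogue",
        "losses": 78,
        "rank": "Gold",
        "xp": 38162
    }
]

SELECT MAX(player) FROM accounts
9849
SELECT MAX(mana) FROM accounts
194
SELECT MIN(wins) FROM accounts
57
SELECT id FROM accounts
[1, 2, 3, 4, 5, 6, 7]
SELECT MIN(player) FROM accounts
333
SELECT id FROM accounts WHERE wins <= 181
[4, 6]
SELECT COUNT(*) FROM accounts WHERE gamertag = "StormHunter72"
1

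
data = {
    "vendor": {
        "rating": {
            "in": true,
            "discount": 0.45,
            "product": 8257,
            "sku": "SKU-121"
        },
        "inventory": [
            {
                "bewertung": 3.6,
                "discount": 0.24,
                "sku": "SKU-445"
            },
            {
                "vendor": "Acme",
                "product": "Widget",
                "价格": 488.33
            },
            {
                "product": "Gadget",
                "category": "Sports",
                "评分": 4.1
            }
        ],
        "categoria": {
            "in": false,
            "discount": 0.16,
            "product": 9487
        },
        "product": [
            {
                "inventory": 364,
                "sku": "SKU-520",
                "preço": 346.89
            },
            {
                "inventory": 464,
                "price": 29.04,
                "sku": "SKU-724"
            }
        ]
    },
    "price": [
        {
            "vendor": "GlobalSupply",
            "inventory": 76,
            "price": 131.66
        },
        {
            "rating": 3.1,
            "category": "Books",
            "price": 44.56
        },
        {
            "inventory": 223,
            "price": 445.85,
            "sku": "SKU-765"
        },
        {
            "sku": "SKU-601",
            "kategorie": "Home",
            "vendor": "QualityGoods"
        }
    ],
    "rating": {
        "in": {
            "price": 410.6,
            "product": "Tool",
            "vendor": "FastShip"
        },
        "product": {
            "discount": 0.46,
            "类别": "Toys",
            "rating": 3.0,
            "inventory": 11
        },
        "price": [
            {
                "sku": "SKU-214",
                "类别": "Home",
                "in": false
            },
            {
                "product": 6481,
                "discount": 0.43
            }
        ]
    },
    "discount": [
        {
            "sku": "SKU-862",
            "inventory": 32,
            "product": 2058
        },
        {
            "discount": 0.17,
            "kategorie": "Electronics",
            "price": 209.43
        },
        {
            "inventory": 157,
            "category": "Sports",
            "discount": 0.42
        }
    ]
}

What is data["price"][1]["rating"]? 3.1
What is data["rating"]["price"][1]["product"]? 6481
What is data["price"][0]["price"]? 131.66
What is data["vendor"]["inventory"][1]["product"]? "Widget"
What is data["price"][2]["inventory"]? 223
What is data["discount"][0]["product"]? 2058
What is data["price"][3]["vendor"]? "QualityGoods"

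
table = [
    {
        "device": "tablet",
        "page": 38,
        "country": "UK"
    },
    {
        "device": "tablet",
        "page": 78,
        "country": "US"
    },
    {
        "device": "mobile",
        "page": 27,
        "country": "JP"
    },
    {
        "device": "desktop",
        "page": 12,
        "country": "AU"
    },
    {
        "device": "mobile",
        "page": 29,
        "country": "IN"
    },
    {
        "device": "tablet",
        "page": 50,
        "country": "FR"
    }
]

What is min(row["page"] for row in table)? 12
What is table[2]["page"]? 27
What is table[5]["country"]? "FR"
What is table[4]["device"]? "mobile"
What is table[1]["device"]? "tablet"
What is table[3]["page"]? 12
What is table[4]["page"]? 29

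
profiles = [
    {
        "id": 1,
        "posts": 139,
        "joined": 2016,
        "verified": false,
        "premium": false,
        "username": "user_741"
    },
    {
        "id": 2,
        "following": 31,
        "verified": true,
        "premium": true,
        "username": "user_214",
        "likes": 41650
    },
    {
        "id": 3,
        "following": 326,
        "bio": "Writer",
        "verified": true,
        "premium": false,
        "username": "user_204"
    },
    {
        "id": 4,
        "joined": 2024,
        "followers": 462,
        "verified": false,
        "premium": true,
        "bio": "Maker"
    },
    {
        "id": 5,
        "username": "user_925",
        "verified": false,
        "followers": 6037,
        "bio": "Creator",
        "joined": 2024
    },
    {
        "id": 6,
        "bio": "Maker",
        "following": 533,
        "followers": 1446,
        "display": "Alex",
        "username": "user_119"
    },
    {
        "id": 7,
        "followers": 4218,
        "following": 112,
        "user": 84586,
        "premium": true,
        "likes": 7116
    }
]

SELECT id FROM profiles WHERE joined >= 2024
[4, 5]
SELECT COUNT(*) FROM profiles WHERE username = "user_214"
1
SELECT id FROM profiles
[1, 2, 3, 4, 5, 6, 7]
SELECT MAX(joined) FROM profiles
2024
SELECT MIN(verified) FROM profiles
False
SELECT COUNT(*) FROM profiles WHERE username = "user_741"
1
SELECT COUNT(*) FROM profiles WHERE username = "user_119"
1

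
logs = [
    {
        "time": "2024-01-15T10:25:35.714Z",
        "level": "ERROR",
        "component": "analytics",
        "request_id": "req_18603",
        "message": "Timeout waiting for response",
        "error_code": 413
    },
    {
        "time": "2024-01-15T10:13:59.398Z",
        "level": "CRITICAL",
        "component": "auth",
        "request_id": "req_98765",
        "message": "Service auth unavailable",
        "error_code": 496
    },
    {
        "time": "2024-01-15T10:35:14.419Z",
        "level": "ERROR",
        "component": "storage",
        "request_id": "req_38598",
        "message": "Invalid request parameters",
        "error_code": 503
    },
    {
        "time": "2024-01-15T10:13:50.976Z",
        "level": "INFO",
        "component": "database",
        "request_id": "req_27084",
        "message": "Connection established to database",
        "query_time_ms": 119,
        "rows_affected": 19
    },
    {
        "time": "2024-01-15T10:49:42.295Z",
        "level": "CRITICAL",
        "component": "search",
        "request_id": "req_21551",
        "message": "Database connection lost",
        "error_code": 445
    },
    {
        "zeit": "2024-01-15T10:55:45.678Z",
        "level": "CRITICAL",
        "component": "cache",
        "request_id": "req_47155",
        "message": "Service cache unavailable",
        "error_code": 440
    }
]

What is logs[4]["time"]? "2024-01-15T10:49:42.295Z"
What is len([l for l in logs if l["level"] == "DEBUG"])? 0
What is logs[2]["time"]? "2024-01-15T10:35:14.419Z"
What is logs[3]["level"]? "INFO"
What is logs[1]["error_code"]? 496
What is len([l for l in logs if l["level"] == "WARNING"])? 0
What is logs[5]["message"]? "Service cache unavailable"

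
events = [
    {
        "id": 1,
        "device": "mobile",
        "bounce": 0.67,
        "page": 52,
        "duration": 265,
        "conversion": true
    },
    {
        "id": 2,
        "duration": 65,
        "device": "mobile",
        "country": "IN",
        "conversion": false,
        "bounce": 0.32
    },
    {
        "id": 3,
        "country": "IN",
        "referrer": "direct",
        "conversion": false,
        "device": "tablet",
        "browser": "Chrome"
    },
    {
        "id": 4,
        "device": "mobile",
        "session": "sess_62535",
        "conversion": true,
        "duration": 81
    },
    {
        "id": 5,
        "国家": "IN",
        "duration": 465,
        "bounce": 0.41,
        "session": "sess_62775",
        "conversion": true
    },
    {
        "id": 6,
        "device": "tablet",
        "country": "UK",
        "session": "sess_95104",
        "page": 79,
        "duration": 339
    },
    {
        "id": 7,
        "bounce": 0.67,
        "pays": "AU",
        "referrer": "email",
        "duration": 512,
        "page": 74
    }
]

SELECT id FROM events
[1, 2, 3, 4, 5, 6, 7]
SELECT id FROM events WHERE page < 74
[1]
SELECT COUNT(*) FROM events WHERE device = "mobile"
3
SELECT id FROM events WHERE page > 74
[6]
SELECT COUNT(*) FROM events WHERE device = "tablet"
2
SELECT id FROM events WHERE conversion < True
[2, 3]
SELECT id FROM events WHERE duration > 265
[5, 6, 7]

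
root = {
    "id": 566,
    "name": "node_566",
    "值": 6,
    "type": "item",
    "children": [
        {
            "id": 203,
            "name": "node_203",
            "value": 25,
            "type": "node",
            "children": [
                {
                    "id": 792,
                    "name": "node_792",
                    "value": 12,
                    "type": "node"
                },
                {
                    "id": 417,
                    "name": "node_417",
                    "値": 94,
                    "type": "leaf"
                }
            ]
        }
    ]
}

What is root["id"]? 566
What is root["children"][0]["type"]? "node"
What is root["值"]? 6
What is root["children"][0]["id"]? 203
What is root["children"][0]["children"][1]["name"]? "node_417"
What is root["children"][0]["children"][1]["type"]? "leaf"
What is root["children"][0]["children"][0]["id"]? 792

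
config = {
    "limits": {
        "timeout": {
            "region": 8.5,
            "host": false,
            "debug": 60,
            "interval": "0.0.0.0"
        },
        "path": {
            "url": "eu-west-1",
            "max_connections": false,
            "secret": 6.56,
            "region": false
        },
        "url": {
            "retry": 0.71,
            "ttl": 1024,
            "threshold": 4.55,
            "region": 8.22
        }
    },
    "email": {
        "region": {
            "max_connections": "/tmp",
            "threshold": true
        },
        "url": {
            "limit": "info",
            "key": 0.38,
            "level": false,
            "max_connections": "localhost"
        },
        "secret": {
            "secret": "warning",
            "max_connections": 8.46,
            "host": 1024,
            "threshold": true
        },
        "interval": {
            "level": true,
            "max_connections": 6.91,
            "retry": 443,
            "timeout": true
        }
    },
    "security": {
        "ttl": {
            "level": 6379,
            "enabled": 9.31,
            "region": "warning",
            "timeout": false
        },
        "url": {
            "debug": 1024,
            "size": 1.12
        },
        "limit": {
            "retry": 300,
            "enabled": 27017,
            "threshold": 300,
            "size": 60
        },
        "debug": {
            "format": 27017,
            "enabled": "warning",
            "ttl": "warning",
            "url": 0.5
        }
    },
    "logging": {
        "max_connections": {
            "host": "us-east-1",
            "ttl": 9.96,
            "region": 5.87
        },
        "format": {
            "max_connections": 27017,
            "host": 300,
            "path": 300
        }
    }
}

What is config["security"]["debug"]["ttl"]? "warning"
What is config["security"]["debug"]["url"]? 0.5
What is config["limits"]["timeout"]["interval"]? "0.0.0.0"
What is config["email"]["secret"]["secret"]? "warning"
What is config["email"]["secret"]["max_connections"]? 8.46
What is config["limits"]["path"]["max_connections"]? False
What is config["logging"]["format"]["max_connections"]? 27017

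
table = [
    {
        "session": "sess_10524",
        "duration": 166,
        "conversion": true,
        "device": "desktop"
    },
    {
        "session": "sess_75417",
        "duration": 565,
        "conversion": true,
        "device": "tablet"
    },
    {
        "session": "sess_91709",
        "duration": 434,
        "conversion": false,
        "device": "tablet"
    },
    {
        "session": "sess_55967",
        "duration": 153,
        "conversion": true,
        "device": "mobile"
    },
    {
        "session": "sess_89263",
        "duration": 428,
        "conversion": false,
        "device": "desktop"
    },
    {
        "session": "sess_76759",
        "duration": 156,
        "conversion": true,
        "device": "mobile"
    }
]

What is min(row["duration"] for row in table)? 153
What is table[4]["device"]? "desktop"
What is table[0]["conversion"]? True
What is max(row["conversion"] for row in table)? True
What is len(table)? 6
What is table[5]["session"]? "sess_76759"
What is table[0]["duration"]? 166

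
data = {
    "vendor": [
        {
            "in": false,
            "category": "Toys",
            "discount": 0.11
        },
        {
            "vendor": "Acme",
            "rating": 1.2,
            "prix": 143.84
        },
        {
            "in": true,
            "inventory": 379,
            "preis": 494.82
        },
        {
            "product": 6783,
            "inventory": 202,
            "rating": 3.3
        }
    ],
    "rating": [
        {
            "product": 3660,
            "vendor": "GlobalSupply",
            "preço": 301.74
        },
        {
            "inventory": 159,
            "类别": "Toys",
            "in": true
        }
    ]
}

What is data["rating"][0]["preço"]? 301.74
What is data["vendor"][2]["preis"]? 494.82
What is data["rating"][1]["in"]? True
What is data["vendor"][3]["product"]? 6783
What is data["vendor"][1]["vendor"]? "Acme"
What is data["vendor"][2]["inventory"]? 379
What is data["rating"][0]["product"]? 3660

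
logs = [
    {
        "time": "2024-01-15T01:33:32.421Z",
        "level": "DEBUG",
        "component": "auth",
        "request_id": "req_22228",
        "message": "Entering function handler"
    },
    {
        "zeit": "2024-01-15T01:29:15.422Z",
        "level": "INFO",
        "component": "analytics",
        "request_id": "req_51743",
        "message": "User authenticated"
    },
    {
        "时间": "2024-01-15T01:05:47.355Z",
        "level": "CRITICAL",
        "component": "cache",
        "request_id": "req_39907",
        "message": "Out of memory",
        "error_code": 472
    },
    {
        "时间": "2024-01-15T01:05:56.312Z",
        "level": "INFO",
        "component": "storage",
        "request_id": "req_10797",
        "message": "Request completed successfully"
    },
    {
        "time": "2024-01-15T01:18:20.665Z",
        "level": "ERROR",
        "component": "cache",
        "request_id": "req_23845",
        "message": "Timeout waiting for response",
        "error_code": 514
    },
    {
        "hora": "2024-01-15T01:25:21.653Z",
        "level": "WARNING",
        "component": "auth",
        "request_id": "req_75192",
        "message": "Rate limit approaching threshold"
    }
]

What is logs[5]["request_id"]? "req_75192"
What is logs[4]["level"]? "ERROR"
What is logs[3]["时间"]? "2024-01-15T01:05:56.312Z"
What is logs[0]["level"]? "DEBUG"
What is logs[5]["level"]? "WARNING"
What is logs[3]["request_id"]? "req_10797"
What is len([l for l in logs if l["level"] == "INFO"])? 2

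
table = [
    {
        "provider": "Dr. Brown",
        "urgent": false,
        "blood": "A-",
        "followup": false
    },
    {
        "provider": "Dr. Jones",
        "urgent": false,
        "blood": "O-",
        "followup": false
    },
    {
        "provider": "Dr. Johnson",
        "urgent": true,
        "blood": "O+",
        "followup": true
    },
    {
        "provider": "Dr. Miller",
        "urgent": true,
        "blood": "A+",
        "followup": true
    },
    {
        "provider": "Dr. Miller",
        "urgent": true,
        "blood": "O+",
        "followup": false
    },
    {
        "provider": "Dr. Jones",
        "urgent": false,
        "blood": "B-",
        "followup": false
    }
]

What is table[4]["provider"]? "Dr. Miller"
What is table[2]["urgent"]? True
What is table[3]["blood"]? "A+"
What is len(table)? 6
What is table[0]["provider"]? "Dr. Brown"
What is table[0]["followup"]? False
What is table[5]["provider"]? "Dr. Jones"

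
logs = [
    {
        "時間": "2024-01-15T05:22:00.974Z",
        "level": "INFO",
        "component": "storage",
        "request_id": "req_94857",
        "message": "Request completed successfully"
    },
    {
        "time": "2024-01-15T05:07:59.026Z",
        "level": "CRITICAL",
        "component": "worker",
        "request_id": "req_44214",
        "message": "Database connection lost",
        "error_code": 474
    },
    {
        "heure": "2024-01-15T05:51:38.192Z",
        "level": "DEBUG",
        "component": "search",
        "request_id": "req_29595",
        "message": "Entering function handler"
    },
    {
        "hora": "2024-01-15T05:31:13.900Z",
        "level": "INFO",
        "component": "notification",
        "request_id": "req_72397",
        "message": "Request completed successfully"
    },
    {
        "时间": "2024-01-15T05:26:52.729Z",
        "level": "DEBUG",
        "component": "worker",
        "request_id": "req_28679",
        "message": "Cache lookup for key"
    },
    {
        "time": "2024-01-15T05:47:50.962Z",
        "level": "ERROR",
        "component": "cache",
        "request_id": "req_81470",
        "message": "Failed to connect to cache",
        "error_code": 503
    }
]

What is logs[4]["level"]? "DEBUG"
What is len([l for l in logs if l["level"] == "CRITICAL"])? 1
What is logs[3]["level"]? "INFO"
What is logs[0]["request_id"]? "req_94857"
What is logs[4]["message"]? "Cache lookup for key"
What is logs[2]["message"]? "Entering function handler"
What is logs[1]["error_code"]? 474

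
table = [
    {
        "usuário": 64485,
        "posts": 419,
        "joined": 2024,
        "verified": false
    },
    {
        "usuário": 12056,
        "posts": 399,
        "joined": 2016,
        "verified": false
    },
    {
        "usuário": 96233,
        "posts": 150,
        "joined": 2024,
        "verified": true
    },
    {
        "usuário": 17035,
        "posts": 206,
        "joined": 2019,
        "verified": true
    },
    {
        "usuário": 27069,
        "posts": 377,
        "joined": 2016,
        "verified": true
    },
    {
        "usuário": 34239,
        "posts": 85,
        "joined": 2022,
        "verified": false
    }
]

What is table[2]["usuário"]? 96233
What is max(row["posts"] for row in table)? 419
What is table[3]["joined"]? 2019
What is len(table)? 6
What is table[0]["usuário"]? 64485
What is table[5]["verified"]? False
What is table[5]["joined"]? 2022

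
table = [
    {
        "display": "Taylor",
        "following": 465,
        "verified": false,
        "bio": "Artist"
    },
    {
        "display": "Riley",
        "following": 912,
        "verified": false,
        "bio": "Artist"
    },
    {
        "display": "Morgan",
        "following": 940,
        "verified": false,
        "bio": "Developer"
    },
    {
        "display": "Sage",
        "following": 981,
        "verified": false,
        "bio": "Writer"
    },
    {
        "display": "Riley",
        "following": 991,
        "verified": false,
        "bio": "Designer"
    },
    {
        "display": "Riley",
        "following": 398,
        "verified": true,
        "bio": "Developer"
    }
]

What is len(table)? 6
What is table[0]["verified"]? False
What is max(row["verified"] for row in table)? True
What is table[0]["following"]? 465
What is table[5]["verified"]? True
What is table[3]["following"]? 981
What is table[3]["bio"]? "Writer"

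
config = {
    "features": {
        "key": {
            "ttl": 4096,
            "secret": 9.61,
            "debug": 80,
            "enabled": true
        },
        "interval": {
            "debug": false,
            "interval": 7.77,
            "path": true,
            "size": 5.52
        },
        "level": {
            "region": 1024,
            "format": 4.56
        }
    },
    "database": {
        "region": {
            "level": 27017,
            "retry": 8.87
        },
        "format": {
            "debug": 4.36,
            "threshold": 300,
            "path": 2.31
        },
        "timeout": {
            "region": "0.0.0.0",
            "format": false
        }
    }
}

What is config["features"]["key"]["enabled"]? True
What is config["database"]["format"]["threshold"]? 300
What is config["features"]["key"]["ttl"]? 4096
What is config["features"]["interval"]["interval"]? 7.77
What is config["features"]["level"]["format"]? 4.56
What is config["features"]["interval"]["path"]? True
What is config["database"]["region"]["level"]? 27017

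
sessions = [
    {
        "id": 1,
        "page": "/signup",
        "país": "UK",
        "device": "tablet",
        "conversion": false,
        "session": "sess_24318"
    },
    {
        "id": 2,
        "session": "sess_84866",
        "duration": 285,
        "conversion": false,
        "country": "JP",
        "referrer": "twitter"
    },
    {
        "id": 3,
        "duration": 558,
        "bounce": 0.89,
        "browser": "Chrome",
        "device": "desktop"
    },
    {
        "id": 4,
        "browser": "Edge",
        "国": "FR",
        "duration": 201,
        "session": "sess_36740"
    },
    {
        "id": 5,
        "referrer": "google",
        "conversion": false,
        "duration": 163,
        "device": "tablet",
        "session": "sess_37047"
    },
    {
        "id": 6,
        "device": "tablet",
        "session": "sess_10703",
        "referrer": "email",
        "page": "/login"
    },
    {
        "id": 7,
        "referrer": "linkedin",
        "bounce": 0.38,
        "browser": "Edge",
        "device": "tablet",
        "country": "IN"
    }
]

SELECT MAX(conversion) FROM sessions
False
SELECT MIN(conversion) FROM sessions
False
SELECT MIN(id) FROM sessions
1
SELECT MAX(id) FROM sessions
7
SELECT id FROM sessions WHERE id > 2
[3, 4, 5, 6, 7]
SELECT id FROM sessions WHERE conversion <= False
[1, 2, 5]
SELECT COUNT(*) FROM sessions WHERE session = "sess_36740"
1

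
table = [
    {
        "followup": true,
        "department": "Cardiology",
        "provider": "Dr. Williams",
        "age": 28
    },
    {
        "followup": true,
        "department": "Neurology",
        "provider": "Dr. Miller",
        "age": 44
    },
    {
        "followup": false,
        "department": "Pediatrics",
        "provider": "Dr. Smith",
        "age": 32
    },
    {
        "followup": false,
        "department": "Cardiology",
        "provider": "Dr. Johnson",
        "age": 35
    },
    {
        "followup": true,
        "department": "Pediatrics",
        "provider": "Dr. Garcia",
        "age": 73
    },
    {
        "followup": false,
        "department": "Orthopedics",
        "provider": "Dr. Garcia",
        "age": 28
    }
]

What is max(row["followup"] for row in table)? True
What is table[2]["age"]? 32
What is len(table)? 6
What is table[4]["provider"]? "Dr. Garcia"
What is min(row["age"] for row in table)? 28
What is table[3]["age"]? 35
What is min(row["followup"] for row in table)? False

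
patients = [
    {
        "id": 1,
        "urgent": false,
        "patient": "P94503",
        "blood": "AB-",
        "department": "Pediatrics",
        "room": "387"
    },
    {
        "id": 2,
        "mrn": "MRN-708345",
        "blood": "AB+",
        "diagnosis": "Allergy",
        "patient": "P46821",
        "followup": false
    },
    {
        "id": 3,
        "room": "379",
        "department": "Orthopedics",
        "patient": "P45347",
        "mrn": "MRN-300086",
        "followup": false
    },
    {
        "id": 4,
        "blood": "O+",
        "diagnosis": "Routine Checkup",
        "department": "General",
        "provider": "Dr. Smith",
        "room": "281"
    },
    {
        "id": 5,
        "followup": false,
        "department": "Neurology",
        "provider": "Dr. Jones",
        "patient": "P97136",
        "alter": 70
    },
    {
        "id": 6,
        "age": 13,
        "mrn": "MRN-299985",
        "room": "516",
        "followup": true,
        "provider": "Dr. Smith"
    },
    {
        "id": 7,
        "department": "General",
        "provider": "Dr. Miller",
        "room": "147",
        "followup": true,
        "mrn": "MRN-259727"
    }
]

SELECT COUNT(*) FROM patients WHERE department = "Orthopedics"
1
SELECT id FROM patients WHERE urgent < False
[]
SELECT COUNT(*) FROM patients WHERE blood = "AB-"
1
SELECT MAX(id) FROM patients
7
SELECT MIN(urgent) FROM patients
False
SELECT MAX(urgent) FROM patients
False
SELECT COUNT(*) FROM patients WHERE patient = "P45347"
1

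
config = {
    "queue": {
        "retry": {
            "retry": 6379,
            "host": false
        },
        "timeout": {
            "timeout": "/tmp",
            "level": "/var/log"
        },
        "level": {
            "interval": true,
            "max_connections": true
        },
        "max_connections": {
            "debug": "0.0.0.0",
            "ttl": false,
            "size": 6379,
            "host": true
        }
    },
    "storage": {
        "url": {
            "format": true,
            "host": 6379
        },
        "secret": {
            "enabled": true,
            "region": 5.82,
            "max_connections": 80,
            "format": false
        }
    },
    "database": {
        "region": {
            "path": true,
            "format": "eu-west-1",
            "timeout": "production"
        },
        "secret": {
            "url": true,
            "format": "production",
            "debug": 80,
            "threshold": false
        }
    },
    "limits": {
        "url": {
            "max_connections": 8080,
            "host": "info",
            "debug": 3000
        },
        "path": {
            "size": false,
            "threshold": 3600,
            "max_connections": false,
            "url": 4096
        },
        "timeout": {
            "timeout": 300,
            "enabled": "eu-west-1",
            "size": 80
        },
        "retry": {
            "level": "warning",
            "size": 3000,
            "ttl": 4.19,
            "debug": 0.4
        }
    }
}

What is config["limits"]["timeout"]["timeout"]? 300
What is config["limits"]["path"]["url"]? 4096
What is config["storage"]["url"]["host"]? 6379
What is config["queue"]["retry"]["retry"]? 6379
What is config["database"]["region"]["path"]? True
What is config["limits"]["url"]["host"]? "info"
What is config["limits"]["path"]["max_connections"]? False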